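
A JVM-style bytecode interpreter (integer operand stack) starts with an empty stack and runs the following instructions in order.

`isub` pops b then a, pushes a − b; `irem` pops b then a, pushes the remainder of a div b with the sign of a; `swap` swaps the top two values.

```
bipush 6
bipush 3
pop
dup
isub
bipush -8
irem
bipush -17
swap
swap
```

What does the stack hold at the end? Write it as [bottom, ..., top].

[0, -17]

bipush 6   -> 6
bipush 3   -> 6 3
pop        -> 6
dup        -> 6 6
isub       -> 0
bipush -8  -> 0 -8
irem       -> 0
bipush -17 -> 0 -17
swap       -> -17 0
swap       -> 0 -17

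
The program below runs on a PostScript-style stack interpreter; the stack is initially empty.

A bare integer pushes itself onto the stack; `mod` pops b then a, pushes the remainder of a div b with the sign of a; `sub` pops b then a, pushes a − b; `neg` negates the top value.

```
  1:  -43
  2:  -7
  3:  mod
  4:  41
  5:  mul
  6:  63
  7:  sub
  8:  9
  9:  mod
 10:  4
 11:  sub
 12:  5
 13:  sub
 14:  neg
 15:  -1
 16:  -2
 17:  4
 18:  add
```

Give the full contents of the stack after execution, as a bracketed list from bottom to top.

-43 : -43
-7  : -43 -7
mod : -1
41  : -1 41
mul : -41
63  : -41 63
sub : -104
9   : -104 9
mod : -5
4   : -5 4
sub : -9
5   : -9 5
sub : -14
neg : 14
-1  : 14 -1
-2  : 14 -1 -2
4   : 14 -1 -2 4
add : 14 -1 2

[14, -1, 2]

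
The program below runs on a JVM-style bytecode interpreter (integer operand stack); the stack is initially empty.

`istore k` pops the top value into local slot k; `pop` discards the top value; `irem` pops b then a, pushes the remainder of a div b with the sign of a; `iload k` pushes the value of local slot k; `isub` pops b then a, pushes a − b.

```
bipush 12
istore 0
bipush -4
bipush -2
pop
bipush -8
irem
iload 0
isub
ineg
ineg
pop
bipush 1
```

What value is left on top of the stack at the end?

1

bipush 12 -> 12
istore 0  -> (empty)
bipush -4 -> -4
bipush -2 -> -4 -2
pop       -> -4
bipush -8 -> -4 -8
irem      -> -4
iload 0   -> -4 12
isub      -> -16
ineg      -> 16
ineg      -> -16
pop       -> (empty)
bipush 1  -> 1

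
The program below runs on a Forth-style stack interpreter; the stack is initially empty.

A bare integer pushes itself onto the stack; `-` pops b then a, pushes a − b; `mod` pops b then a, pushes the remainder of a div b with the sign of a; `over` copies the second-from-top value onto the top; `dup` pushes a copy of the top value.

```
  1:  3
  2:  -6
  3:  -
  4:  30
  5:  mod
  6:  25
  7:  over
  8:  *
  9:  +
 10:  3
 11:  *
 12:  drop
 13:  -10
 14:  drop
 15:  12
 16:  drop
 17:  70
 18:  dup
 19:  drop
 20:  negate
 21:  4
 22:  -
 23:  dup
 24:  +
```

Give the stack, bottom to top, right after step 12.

[]

3     3
-6    3 -6
-     9
30    9 30
mod   9
25    9 25
over  9 25 9
*     9 225
+     234
3     234 3
*     702
drop  (empty)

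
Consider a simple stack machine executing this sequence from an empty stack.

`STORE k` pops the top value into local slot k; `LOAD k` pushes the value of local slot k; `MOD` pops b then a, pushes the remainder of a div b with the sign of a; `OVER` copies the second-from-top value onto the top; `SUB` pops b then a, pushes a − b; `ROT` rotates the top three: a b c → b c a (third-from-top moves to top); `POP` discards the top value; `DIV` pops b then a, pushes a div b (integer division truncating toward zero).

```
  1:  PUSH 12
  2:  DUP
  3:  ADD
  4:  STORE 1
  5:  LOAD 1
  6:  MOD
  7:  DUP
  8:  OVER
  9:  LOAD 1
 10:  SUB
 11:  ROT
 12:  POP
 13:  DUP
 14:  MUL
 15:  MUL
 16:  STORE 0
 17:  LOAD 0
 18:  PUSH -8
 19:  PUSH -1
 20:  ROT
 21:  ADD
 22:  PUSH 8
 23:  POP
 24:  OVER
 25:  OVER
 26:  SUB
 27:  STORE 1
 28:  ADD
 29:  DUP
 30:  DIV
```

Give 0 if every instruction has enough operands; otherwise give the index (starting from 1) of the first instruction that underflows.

6

PUSH 12 : [12]
DUP     : [12, 12]
ADD     : [24]
STORE 1 : []
LOAD 1  : [24]
MOD  — needs 2 operands, stack has 1 → underflow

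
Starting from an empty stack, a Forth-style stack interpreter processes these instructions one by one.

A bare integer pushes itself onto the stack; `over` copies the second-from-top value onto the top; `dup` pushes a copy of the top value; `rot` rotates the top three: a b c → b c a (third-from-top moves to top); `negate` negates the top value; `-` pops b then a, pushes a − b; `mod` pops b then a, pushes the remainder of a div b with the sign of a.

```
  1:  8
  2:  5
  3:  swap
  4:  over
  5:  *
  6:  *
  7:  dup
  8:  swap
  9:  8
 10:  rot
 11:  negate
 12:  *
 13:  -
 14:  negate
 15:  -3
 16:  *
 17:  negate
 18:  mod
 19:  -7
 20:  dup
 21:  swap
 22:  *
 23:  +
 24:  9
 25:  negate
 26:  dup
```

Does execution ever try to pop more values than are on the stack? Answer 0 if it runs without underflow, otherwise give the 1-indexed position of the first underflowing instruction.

8       8
5       8 5
swap    5 8
over    5 8 5
*       5 40
*       200
dup     200 200
swap    200 200
8       200 200 8
rot     200 8 200
negate  200 8 -200
*       200 -1600
-       1800
negate  -1800
-3      -1800 -3
*       5400
negate  -5400
mod  — needs 2 operands, stack has 1 → underflow

18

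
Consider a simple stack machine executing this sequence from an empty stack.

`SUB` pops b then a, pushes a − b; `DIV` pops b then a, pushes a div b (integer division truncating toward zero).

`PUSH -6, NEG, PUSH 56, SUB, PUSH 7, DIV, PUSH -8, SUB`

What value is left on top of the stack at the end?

PUSH -6  -6
NEG      6
PUSH 56  6 56
SUB      -50
PUSH 7   -50 7
DIV      -7
PUSH -8  -7 -8
SUB      1

1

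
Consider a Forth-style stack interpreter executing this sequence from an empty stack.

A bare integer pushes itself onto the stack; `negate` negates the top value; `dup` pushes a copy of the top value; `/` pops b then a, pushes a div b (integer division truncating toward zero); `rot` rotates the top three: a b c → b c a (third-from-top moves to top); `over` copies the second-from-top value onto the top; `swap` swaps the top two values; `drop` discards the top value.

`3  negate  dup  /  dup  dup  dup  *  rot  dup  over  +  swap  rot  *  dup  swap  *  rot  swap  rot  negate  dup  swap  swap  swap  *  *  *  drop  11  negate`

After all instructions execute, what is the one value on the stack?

-11

3      → [3]
negate → [-3]
dup    → [-3, -3]
/      → [1]
dup    → [1, 1]
dup    → [1, 1, 1]
dup    → [1, 1, 1, 1]
*      → [1, 1, 1]
rot    → [1, 1, 1]
dup    → [1, 1, 1, 1]
over   → [1, 1, 1, 1, 1]
+      → [1, 1, 1, 2]
swap   → [1, 1, 2, 1]
rot    → [1, 2, 1, 1]
*      → [1, 2, 1]
dup    → [1, 2, 1, 1]
swap   → [1, 2, 1, 1]
*      → [1, 2, 1]
rot    → [2, 1, 1]
swap   → [2, 1, 1]
rot    → [1, 1, 2]
negate → [1, 1, -2]
dup    → [1, 1, -2, -2]
swap   → [1, 1, -2, -2]
swap   → [1, 1, -2, -2]
swap   → [1, 1, -2, -2]
*      → [1, 1, 4]
*      → [1, 4]
*      → [4]
drop   → []
11     → [11]
negate → [-11]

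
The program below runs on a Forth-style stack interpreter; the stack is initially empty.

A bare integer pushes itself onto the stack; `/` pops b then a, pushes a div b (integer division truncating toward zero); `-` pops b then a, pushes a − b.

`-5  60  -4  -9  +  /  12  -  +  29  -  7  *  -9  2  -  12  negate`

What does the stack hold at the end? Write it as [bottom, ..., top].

[-350, -11, -12]

-5     → -5
60     → -5 60
-4     → -5 60 -4
-9     → -5 60 -4 -9
+      → -5 60 -13
/      → -5 -4
12     → -5 -4 12
-      → -5 -16
+      → -21
29     → -21 29
-      → -50
7      → -50 7
*      → -350
-9     → -350 -9
2      → -350 -9 2
-      → -350 -11
12     → -350 -11 12
negate → -350 -11 -12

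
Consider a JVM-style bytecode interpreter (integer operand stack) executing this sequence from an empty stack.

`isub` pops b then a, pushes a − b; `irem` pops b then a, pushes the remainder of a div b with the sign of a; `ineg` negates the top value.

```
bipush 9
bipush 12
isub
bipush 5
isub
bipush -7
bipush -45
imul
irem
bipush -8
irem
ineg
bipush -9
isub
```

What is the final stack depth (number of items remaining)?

bipush 9    9
bipush 12   9 12
isub        -3
bipush 5    -3 5
isub        -8
bipush -7   -8 -7
bipush -45  -8 -7 -45
imul        -8 315
irem        -8
bipush -8   -8 -8
irem        0
ineg        0
bipush -9   0 -9
isub        9

1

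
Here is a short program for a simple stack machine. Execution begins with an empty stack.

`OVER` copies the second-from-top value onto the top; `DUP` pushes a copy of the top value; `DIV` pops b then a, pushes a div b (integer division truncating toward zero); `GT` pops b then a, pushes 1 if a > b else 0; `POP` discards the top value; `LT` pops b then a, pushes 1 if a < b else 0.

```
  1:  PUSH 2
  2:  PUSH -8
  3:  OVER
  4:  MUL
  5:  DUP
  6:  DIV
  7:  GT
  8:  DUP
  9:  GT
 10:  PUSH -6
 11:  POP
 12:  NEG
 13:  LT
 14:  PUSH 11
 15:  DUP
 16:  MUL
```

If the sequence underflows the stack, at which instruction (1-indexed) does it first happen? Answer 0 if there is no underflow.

13

PUSH 2   2
PUSH -8  2 -8
OVER     2 -8 2
MUL      2 -16
DUP      2 -16 -16
DIV      2 1
GT       1
DUP      1 1
GT       0
PUSH -6  0 -6
POP      0
NEG      0
LT  — needs 2 operands, stack has 1 → underflow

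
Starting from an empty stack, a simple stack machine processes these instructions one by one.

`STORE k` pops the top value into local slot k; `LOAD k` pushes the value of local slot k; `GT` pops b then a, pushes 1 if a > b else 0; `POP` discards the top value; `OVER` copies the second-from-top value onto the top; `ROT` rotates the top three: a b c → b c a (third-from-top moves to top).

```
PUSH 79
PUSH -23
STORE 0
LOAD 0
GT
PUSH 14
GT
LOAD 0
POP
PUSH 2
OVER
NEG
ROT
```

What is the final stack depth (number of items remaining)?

PUSH 79  → 79
PUSH -23 → 79 -23
STORE 0  → 79
LOAD 0   → 79 -23
GT       → 1
PUSH 14  → 1 14
GT       → 0
LOAD 0   → 0 -23
POP      → 0
PUSH 2   → 0 2
OVER     → 0 2 0
NEG      → 0 2 0
ROT      → 2 0 0

3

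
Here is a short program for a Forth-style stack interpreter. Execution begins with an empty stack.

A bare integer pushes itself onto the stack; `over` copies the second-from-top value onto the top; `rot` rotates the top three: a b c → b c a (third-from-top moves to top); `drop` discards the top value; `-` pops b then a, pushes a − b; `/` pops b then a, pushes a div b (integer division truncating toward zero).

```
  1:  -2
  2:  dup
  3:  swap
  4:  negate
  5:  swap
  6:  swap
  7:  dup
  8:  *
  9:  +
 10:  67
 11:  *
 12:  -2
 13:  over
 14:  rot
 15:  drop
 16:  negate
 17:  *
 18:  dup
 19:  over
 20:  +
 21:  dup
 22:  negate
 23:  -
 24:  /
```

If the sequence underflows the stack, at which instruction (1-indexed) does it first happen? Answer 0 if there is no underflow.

-2     -> -2
dup    -> -2 -2
swap   -> -2 -2
negate -> -2 2
swap   -> 2 -2
swap   -> -2 2
dup    -> -2 2 2
*      -> -2 4
+      -> 2
67     -> 2 67
*      -> 134
-2     -> 134 -2
over   -> 134 -2 134
rot    -> -2 134 134
drop   -> -2 134
negate -> -2 -134
*      -> 268
dup    -> 268 268
over   -> 268 268 268
+      -> 268 536
dup    -> 268 536 536
negate -> 268 536 -536
-      -> 268 1072
/      -> 0

0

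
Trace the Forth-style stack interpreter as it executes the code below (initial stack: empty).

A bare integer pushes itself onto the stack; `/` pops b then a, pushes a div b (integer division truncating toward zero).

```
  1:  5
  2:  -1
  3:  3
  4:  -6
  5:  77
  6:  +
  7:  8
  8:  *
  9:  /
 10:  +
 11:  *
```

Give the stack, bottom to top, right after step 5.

5   5
-1  5 -1
3   5 -1 3
-6  5 -1 3 -6
77  5 -1 3 -6 77

[5, -1, 3, -6, 77]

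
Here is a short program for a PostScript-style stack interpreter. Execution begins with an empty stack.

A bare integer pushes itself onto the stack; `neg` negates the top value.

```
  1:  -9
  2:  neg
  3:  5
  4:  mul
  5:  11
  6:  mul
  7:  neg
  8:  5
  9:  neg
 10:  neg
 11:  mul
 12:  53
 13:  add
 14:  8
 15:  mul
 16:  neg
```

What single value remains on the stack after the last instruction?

19376

-9  → [-9]
neg → [9]
5   → [9, 5]
mul → [45]
11  → [45, 11]
mul → [495]
neg → [-495]
5   → [-495, 5]
neg → [-495, -5]
neg → [-495, 5]
mul → [-2475]
53  → [-2475, 53]
add → [-2422]
8   → [-2422, 8]
mul → [-19376]
neg → [19376]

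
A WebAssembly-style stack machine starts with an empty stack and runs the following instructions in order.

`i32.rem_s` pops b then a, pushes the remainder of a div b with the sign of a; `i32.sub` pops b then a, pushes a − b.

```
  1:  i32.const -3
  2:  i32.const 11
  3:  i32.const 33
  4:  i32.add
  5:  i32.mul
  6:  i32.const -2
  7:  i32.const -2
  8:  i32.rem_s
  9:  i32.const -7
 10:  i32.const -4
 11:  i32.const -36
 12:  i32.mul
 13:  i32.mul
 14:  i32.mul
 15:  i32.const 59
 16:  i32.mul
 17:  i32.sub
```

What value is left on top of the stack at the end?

i32.const -3  -> -3
i32.const 11  -> -3 11
i32.const 33  -> -3 11 33
i32.add       -> -3 44
i32.mul       -> -132
i32.const -2  -> -132 -2
i32.const -2  -> -132 -2 -2
i32.rem_s     -> -132 0
i32.const -7  -> -132 0 -7
i32.const -4  -> -132 0 -7 -4
i32.const -36 -> -132 0 -7 -4 -36
i32.mul       -> -132 0 -7 144
i32.mul       -> -132 0 -1008
i32.mul       -> -132 0
i32.const 59  -> -132 0 59
i32.mul       -> -132 0
i32.sub       -> -132

-132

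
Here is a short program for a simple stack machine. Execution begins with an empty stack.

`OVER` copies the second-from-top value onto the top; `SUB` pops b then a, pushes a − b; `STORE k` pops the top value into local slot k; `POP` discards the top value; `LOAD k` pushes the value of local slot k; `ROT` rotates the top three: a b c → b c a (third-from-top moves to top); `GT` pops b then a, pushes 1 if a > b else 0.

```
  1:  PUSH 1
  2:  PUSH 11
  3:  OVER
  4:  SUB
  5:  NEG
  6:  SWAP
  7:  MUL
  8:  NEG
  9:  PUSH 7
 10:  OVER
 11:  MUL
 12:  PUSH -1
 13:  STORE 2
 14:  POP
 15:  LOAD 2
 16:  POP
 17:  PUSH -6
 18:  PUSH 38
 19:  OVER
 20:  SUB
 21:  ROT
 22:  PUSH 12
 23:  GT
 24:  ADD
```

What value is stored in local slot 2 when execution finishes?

PUSH 1  → [1]
PUSH 11 → [1, 11]
OVER    → [1, 11, 1]
SUB     → [1, 10]
NEG     → [1, -10]
SWAP    → [-10, 1]
MUL     → [-10]
NEG     → [10]
PUSH 7  → [10, 7]
OVER    → [10, 7, 10]
MUL     → [10, 70]
PUSH -1 → [10, 70, -1]
STORE 2 → [10, 70]
POP     → [10]
LOAD 2  → [10, -1]
POP     → [10]
PUSH -6 → [10, -6]
PUSH 38 → [10, -6, 38]
OVER    → [10, -6, 38, -6]
SUB     → [10, -6, 44]
ROT     → [-6, 44, 10]
PUSH 12 → [-6, 44, 10, 12]
GT      → [-6, 44, 0]
ADD     → [-6, 44]

-1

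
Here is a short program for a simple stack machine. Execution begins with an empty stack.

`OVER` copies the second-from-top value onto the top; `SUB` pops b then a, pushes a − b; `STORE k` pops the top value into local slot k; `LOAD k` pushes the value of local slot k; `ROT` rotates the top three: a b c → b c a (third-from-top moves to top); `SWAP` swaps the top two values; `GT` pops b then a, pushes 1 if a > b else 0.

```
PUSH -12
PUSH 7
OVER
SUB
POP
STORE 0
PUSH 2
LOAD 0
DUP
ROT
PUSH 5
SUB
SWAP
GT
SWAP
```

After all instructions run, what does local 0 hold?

PUSH -12  [-12]
PUSH 7    [-12, 7]
OVER      [-12, 7, -12]
SUB       [-12, 19]
POP       [-12]
STORE 0   []
PUSH 2    [2]
LOAD 0    [2, -12]
DUP       [2, -12, -12]
ROT       [-12, -12, 2]
PUSH 5    [-12, -12, 2, 5]
SUB       [-12, -12, -3]
SWAP      [-12, -3, -12]
GT        [-12, 1]
SWAP      [1, -12]

-12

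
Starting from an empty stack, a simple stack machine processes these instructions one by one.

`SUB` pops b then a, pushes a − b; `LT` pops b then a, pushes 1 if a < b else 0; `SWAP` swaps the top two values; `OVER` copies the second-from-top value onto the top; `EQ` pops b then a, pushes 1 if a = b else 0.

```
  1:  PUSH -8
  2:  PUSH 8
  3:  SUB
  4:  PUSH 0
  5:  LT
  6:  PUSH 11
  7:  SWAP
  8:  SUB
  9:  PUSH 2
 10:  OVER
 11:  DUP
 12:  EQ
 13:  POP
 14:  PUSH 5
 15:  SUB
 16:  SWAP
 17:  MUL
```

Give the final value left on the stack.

-30

PUSH -8 : -8
PUSH 8  : -8 8
SUB     : -16
PUSH 0  : -16 0
LT      : 1
PUSH 11 : 1 11
SWAP    : 11 1
SUB     : 10
PUSH 2  : 10 2
OVER    : 10 2 10
DUP     : 10 2 10 10
EQ      : 10 2 1
POP     : 10 2
PUSH 5  : 10 2 5
SUB     : 10 -3
SWAP    : -3 10
MUL     : -30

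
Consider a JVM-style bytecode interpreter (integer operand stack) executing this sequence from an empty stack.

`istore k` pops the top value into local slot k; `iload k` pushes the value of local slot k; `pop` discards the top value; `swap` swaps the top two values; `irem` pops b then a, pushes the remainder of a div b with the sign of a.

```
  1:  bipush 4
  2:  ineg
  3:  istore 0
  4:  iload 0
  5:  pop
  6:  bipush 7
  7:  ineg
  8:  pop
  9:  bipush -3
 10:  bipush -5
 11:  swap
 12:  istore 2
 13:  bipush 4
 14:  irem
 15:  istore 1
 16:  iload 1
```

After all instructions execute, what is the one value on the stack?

-1

bipush 4  : [4]
ineg      : [-4]
istore 0  : []
iload 0   : [-4]
pop       : []
bipush 7  : [7]
ineg      : [-7]
pop       : []
bipush -3 : [-3]
bipush -5 : [-3, -5]
swap      : [-5, -3]
istore 2  : [-5]
bipush 4  : [-5, 4]
irem      : [-1]
istore 1  : []
iload 1   : [-1]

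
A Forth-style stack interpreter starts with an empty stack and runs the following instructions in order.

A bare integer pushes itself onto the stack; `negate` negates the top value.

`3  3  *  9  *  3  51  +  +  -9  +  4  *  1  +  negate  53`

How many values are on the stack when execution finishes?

3       [3]
3       [3, 3]
*       [9]
9       [9, 9]
*       [81]
3       [81, 3]
51      [81, 3, 51]
+       [81, 54]
+       [135]
-9      [135, -9]
+       [126]
4       [126, 4]
*       [504]
1       [504, 1]
+       [505]
negate  [-505]
53      [-505, 53]

2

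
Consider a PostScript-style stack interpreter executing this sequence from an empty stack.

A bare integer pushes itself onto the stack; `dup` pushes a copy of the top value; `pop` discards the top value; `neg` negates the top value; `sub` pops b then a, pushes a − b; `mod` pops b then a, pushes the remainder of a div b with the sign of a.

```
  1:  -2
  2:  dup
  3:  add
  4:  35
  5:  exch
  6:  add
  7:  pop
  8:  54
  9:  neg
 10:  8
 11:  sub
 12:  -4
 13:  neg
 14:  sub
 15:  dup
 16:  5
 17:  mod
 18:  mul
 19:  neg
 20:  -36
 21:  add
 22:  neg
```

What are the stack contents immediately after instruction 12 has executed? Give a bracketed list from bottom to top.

[-62, -4]

-2   → -2
dup  → -2 -2
add  → -4
35   → -4 35
exch → 35 -4
add  → 31
pop  → (empty)
54   → 54
neg  → -54
8    → -54 8
sub  → -62
-4   → -62 -4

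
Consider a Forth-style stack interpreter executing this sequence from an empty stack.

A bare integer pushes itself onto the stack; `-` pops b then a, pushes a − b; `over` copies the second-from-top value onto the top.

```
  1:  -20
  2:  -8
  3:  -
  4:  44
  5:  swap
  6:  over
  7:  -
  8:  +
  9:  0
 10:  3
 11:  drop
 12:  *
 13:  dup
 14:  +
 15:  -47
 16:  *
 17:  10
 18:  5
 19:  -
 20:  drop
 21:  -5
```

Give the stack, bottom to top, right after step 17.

-20  : [-20]
-8   : [-20, -8]
-    : [-12]
44   : [-12, 44]
swap : [44, -12]
over : [44, -12, 44]
-    : [44, -56]
+    : [-12]
0    : [-12, 0]
3    : [-12, 0, 3]
drop : [-12, 0]
*    : [0]
dup  : [0, 0]
+    : [0]
-47  : [0, -47]
*    : [0]
10   : [0, 10]

[0, 10]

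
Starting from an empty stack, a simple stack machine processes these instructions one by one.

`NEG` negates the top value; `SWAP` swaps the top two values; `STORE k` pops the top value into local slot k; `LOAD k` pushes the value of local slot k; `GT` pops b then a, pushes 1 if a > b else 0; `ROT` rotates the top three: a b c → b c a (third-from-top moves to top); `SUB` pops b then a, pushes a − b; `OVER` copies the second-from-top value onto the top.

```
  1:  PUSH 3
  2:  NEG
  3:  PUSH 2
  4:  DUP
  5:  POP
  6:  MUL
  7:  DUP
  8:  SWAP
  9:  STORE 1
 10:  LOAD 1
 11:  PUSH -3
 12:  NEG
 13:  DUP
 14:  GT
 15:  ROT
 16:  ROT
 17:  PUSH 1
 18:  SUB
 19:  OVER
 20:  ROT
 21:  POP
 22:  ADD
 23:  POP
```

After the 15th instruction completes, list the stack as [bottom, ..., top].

[-6, 0, -6]

PUSH 3   [3]
NEG      [-3]
PUSH 2   [-3, 2]
DUP      [-3, 2, 2]
POP      [-3, 2]
MUL      [-6]
DUP      [-6, -6]
SWAP     [-6, -6]
STORE 1  [-6]
LOAD 1   [-6, -6]
PUSH -3  [-6, -6, -3]
NEG      [-6, -6, 3]
DUP      [-6, -6, 3, 3]
GT       [-6, -6, 0]
ROT      [-6, 0, -6]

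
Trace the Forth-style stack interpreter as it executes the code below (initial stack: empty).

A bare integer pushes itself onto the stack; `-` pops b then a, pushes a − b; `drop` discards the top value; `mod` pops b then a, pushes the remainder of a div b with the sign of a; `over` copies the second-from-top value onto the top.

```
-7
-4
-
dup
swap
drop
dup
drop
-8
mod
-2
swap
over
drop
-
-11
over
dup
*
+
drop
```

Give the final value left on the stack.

1

-7   → -7
-4   → -7 -4
-    → -3
dup  → -3 -3
swap → -3 -3
drop → -3
dup  → -3 -3
drop → -3
-8   → -3 -8
mod  → -3
-2   → -3 -2
swap → -2 -3
over → -2 -3 -2
drop → -2 -3
-    → 1
-11  → 1 -11
over → 1 -11 1
dup  → 1 -11 1 1
*    → 1 -11 1
+    → 1 -10
drop → 1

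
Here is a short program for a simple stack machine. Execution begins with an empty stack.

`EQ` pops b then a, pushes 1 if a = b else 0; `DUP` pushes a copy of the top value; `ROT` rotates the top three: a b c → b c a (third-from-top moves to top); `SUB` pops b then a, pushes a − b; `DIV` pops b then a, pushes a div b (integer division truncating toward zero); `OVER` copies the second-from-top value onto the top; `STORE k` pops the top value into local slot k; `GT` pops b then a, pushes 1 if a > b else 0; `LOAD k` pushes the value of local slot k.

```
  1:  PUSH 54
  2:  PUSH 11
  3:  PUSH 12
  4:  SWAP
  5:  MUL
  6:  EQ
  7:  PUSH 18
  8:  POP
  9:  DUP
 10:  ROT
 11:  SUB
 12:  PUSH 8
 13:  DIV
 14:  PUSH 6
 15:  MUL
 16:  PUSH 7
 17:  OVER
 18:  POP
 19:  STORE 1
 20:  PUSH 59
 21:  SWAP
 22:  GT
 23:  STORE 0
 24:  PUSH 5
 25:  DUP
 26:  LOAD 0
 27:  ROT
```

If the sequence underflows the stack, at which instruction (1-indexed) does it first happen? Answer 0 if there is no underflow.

PUSH 54  54
PUSH 11  54 11
PUSH 12  54 11 12
SWAP     54 12 11
MUL      54 132
EQ       0
PUSH 18  0 18
POP      0
DUP      0 0
ROT  — needs 3 operands, stack has 2 → underflow

10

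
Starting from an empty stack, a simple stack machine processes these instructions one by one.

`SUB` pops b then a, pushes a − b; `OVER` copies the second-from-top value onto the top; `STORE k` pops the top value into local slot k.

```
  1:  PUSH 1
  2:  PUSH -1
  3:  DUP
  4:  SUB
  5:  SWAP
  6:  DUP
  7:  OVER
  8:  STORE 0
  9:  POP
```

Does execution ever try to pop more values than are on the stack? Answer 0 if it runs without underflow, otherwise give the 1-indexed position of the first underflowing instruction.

PUSH 1  -> [1]
PUSH -1 -> [1, -1]
DUP     -> [1, -1, -1]
SUB     -> [1, 0]
SWAP    -> [0, 1]
DUP     -> [0, 1, 1]
OVER    -> [0, 1, 1, 1]
STORE 0 -> [0, 1, 1]
POP     -> [0, 1]

0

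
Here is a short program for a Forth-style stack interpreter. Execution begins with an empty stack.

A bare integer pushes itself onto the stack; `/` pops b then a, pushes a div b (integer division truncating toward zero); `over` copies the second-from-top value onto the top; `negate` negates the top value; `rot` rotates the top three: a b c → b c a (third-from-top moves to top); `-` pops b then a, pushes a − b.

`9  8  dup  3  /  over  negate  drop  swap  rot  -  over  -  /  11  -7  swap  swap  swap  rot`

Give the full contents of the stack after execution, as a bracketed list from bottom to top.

9      -> [9]
8      -> [9, 8]
dup    -> [9, 8, 8]
3      -> [9, 8, 8, 3]
/      -> [9, 8, 2]
over   -> [9, 8, 2, 8]
negate -> [9, 8, 2, -8]
drop   -> [9, 8, 2]
swap   -> [9, 2, 8]
rot    -> [2, 8, 9]
-      -> [2, -1]
over   -> [2, -1, 2]
-      -> [2, -3]
/      -> [0]
11     -> [0, 11]
-7     -> [0, 11, -7]
swap   -> [0, -7, 11]
swap   -> [0, 11, -7]
swap   -> [0, -7, 11]
rot    -> [-7, 11, 0]

[-7, 11, 0]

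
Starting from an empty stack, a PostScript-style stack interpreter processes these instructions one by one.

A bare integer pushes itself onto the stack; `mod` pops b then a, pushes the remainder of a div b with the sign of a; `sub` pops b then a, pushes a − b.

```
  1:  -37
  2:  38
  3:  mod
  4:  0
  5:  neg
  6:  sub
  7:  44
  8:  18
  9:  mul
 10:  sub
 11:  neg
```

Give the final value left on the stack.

829

-37 -> [-37]
38  -> [-37, 38]
mod -> [-37]
0   -> [-37, 0]
neg -> [-37, 0]
sub -> [-37]
44  -> [-37, 44]
18  -> [-37, 44, 18]
mul -> [-37, 792]
sub -> [-829]
neg -> [829]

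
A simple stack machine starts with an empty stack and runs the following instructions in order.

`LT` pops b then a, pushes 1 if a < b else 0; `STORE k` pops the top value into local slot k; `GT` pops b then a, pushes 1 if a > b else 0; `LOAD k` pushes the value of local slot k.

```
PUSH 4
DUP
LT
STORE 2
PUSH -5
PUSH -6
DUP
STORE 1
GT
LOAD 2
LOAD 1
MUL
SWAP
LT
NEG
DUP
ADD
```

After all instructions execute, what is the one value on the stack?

-2

PUSH 4  → 4
DUP     → 4 4
LT      → 0
STORE 2 → (empty)
PUSH -5 → -5
PUSH -6 → -5 -6
DUP     → -5 -6 -6
STORE 1 → -5 -6
GT      → 1
LOAD 2  → 1 0
LOAD 1  → 1 0 -6
MUL     → 1 0
SWAP    → 0 1
LT      → 1
NEG     → -1
DUP     → -1 -1
ADD     → -2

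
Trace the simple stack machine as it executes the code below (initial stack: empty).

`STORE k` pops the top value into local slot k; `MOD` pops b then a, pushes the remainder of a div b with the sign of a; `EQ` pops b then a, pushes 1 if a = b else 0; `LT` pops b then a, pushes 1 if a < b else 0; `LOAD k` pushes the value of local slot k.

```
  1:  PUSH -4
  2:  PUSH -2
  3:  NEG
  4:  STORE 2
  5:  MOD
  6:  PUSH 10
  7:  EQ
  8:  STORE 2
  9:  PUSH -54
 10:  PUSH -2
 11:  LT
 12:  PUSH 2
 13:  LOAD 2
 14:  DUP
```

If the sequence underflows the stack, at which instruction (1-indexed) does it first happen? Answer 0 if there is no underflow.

PUSH -4 -> [-4]
PUSH -2 -> [-4, -2]
NEG     -> [-4, 2]
STORE 2 -> [-4]
MOD  — needs 2 operands, stack has 1 → underflow

5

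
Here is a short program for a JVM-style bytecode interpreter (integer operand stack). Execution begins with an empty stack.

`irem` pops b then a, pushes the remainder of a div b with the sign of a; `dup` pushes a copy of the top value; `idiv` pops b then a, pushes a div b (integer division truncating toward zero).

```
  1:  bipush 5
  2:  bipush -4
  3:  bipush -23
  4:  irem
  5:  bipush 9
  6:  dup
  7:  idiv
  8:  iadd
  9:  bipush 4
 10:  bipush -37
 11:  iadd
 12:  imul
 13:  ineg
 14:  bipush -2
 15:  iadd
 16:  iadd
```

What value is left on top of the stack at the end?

-96

bipush 5   → [5]
bipush -4  → [5, -4]
bipush -23 → [5, -4, -23]
irem       → [5, -4]
bipush 9   → [5, -4, 9]
dup        → [5, -4, 9, 9]
idiv       → [5, -4, 1]
iadd       → [5, -3]
bipush 4   → [5, -3, 4]
bipush -37 → [5, -3, 4, -37]
iadd       → [5, -3, -33]
imul       → [5, 99]
ineg       → [5, -99]
bipush -2  → [5, -99, -2]
iadd       → [5, -101]
iadd       → [-96]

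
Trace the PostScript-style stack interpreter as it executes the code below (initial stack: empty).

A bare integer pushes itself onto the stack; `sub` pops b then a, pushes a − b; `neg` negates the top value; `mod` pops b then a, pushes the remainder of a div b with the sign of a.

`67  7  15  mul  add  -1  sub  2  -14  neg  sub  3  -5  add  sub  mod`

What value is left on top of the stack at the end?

3

67  → [67]
7   → [67, 7]
15  → [67, 7, 15]
mul → [67, 105]
add → [172]
-1  → [172, -1]
sub → [173]
2   → [173, 2]
-14 → [173, 2, -14]
neg → [173, 2, 14]
sub → [173, -12]
3   → [173, -12, 3]
-5  → [173, -12, 3, -5]
add → [173, -12, -2]
sub → [173, -10]
mod → [3]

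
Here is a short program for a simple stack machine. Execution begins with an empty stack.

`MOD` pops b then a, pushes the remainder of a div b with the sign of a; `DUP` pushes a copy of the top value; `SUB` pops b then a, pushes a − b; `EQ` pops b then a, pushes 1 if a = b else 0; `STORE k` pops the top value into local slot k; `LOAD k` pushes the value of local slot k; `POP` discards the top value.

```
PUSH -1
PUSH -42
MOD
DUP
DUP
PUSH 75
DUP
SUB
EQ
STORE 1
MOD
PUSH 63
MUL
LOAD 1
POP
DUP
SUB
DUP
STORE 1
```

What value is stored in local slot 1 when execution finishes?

PUSH -1  → -1
PUSH -42 → -1 -42
MOD      → -1
DUP      → -1 -1
DUP      → -1 -1 -1
PUSH 75  → -1 -1 -1 75
DUP      → -1 -1 -1 75 75
SUB      → -1 -1 -1 0
EQ       → -1 -1 0
STORE 1  → -1 -1
MOD      → 0
PUSH 63  → 0 63
MUL      → 0
LOAD 1   → 0 0
POP      → 0
DUP      → 0 0
SUB      → 0
DUP      → 0 0
STORE 1  → 0

0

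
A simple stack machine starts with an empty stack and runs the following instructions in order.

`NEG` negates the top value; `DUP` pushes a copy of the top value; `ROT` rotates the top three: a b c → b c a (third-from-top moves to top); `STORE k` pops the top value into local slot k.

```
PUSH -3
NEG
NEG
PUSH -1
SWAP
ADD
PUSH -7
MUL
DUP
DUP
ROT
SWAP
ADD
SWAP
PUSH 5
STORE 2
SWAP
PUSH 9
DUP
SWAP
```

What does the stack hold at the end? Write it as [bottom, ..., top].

[28, 56, 9, 9]

PUSH -3 -> [-3]
NEG     -> [3]
NEG     -> [-3]
PUSH -1 -> [-3, -1]
SWAP    -> [-1, -3]
ADD     -> [-4]
PUSH -7 -> [-4, -7]
MUL     -> [28]
DUP     -> [28, 28]
DUP     -> [28, 28, 28]
ROT     -> [28, 28, 28]
SWAP    -> [28, 28, 28]
ADD     -> [28, 56]
SWAP    -> [56, 28]
PUSH 5  -> [56, 28, 5]
STORE 2 -> [56, 28]
SWAP    -> [28, 56]
PUSH 9  -> [28, 56, 9]
DUP     -> [28, 56, 9, 9]
SWAP    -> [28, 56, 9, 9]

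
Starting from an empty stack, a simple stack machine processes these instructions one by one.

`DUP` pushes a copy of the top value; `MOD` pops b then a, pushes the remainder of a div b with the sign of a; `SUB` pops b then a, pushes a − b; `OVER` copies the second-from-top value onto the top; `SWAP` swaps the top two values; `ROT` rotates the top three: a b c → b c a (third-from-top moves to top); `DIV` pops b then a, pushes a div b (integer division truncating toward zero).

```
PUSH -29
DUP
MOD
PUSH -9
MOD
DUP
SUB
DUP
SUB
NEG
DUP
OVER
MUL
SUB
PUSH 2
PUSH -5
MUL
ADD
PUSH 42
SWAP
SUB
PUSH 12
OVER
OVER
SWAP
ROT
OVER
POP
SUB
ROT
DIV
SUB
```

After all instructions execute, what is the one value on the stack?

PUSH -29 : -29
DUP      : -29 -29
MOD      : 0
PUSH -9  : 0 -9
MOD      : 0
DUP      : 0 0
SUB      : 0
DUP      : 0 0
SUB      : 0
NEG      : 0
DUP      : 0 0
OVER     : 0 0 0
MUL      : 0 0
SUB      : 0
PUSH 2   : 0 2
PUSH -5  : 0 2 -5
MUL      : 0 -10
ADD      : -10
PUSH 42  : -10 42
SWAP     : 42 -10
SUB      : 52
PUSH 12  : 52 12
OVER     : 52 12 52
OVER     : 52 12 52 12
SWAP     : 52 12 12 52
ROT      : 52 12 52 12
OVER     : 52 12 52 12 52
POP      : 52 12 52 12
SUB      : 52 12 40
ROT      : 12 40 52
DIV      : 12 0
SUB      : 12

12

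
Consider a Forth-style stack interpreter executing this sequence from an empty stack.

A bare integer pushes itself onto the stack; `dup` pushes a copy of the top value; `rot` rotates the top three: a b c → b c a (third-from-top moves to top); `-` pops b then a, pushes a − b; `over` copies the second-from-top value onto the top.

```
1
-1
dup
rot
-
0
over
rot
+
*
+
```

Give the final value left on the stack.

-1

1    -> 1
-1   -> 1 -1
dup  -> 1 -1 -1
rot  -> -1 -1 1
-    -> -1 -2
0    -> -1 -2 0
over -> -1 -2 0 -2
rot  -> -1 0 -2 -2
+    -> -1 0 -4
*    -> -1 0
+    -> -1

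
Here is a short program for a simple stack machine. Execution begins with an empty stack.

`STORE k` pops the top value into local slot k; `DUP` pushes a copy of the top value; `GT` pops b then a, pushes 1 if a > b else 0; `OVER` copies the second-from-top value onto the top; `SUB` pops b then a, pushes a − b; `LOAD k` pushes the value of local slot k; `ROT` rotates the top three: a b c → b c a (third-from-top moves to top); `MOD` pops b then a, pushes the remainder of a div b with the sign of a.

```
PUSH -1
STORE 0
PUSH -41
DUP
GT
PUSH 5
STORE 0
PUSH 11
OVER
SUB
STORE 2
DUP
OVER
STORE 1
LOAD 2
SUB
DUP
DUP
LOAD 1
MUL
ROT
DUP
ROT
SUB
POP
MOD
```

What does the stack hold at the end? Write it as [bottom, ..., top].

[0, 0]

PUSH -1   -1
STORE 0   (empty)
PUSH -41  -41
DUP       -41 -41
GT        0
PUSH 5    0 5
STORE 0   0
PUSH 11   0 11
OVER      0 11 0
SUB       0 11
STORE 2   0
DUP       0 0
OVER      0 0 0
STORE 1   0 0
LOAD 2    0 0 11
SUB       0 -11
DUP       0 -11 -11
DUP       0 -11 -11 -11
LOAD 1    0 -11 -11 -11 0
MUL       0 -11 -11 0
ROT       0 -11 0 -11
DUP       0 -11 0 -11 -11
ROT       0 -11 -11 -11 0
SUB       0 -11 -11 -11
POP       0 -11 -11
MOD       0 0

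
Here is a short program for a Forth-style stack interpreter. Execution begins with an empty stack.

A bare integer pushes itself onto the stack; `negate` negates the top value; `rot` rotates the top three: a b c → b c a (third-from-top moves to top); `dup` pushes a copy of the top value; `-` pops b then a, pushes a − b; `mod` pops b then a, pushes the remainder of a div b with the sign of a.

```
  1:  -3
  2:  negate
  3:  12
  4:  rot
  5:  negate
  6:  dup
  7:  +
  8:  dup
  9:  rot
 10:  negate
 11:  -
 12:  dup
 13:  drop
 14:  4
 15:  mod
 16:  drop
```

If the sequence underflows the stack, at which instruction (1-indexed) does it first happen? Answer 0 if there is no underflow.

4

-3     -> [-3]
negate -> [3]
12     -> [3, 12]
rot  — needs 3 operands, stack has 2 → underflow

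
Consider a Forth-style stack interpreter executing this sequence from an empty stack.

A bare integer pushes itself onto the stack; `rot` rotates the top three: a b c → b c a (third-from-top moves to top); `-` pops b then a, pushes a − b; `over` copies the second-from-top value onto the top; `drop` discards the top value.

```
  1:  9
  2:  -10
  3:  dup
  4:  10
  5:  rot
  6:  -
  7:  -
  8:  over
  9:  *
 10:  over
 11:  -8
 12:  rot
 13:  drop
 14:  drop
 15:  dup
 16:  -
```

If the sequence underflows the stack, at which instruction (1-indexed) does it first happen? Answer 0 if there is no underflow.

0

9     9
-10   9 -10
dup   9 -10 -10
10    9 -10 -10 10
rot   9 -10 10 -10
-     9 -10 20
-     9 -30
over  9 -30 9
*     9 -270
over  9 -270 9
-8    9 -270 9 -8
rot   9 9 -8 -270
drop  9 9 -8
drop  9 9
dup   9 9 9
-     9 0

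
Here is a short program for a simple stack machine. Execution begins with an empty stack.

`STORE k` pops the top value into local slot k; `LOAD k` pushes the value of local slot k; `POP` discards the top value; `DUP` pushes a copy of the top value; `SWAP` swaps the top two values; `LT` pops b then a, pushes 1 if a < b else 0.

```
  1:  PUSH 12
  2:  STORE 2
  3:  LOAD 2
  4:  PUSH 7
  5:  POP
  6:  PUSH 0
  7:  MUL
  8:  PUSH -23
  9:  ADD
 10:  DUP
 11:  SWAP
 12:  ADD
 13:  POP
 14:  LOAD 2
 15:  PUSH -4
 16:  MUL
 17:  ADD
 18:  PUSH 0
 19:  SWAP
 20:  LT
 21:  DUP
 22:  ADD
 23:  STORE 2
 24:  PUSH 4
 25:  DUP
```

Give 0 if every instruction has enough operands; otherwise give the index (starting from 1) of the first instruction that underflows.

PUSH 12  -> [12]
STORE 2  -> []
LOAD 2   -> [12]
PUSH 7   -> [12, 7]
POP      -> [12]
PUSH 0   -> [12, 0]
MUL      -> [0]
PUSH -23 -> [0, -23]
ADD      -> [-23]
DUP      -> [-23, -23]
SWAP     -> [-23, -23]
ADD      -> [-46]
POP      -> []
LOAD 2   -> [12]
PUSH -4  -> [12, -4]
MUL      -> [-48]
ADD  — needs 2 operands, stack has 1 → underflow

17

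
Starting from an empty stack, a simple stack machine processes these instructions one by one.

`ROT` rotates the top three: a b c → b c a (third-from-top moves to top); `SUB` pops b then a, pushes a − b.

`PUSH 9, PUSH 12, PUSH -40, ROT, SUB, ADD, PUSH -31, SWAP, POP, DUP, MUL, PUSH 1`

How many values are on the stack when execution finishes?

2

PUSH 9   -> [9]
PUSH 12  -> [9, 12]
PUSH -40 -> [9, 12, -40]
ROT      -> [12, -40, 9]
SUB      -> [12, -49]
ADD      -> [-37]
PUSH -31 -> [-37, -31]
SWAP     -> [-31, -37]
POP      -> [-31]
DUP      -> [-31, -31]
MUL      -> [961]
PUSH 1   -> [961, 1]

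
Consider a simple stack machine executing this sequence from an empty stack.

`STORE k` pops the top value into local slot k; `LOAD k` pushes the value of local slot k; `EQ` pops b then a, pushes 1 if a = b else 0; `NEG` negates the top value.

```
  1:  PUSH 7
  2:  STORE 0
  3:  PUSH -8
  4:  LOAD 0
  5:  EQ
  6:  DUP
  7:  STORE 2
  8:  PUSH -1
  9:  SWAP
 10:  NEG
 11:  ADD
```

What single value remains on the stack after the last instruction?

-1

PUSH 7  → 7
STORE 0 → (empty)
PUSH -8 → -8
LOAD 0  → -8 7
EQ      → 0
DUP     → 0 0
STORE 2 → 0
PUSH -1 → 0 -1
SWAP    → -1 0
NEG     → -1 0
ADD     → -1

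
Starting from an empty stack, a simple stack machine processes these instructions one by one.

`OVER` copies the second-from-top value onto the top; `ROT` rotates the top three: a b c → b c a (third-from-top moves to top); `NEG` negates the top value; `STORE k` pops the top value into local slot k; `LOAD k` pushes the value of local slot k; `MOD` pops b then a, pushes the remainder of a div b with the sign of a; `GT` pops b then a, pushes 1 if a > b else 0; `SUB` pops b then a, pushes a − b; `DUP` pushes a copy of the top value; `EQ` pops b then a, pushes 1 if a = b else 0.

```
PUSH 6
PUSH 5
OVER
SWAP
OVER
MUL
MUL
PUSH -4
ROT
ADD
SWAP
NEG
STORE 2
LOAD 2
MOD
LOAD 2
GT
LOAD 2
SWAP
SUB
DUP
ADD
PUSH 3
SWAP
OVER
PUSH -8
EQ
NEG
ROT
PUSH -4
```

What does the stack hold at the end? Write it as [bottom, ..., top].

[-362, 0, 3, -4]

PUSH 6  → [6]
PUSH 5  → [6, 5]
OVER    → [6, 5, 6]
SWAP    → [6, 6, 5]
OVER    → [6, 6, 5, 6]
MUL     → [6, 6, 30]
MUL     → [6, 180]
PUSH -4 → [6, 180, -4]
ROT     → [180, -4, 6]
ADD     → [180, 2]
SWAP    → [2, 180]
NEG     → [2, -180]
STORE 2 → [2]
LOAD 2  → [2, -180]
MOD     → [2]
LOAD 2  → [2, -180]
GT      → [1]
LOAD 2  → [1, -180]
SWAP    → [-180, 1]
SUB     → [-181]
DUP     → [-181, -181]
ADD     → [-362]
PUSH 3  → [-362, 3]
SWAP    → [3, -362]
OVER    → [3, -362, 3]
PUSH -8 → [3, -362, 3, -8]
EQ      → [3, -362, 0]
NEG     → [3, -362, 0]
ROT     → [-362, 0, 3]
PUSH -4 → [-362, 0, 3, -4]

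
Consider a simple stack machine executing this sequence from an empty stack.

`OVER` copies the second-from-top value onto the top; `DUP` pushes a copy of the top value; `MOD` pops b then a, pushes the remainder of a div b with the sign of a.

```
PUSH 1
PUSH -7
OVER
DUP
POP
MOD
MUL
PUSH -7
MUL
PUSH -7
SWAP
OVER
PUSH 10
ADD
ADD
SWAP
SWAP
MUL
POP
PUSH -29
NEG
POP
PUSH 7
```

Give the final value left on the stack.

PUSH 1   → 1
PUSH -7  → 1 -7
OVER     → 1 -7 1
DUP      → 1 -7 1 1
POP      → 1 -7 1
MOD      → 1 0
MUL      → 0
PUSH -7  → 0 -7
MUL      → 0
PUSH -7  → 0 -7
SWAP     → -7 0
OVER     → -7 0 -7
PUSH 10  → -7 0 -7 10
ADD      → -7 0 3
ADD      → -7 3
SWAP     → 3 -7
SWAP     → -7 3
MUL      → -21
POP      → (empty)
PUSH -29 → -29
NEG      → 29
POP      → (empty)
PUSH 7   → 7

7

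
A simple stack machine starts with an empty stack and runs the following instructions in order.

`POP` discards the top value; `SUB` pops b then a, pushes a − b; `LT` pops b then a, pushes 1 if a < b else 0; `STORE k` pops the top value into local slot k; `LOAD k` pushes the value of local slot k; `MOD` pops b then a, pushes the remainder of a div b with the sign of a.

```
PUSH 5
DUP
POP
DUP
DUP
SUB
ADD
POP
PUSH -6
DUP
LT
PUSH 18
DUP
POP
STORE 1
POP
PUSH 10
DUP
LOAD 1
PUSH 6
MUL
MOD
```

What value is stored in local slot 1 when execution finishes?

PUSH 5  -> 5
DUP     -> 5 5
POP     -> 5
DUP     -> 5 5
DUP     -> 5 5 5
SUB     -> 5 0
ADD     -> 5
POP     -> (empty)
PUSH -6 -> -6
DUP     -> -6 -6
LT      -> 0
PUSH 18 -> 0 18
DUP     -> 0 18 18
POP     -> 0 18
STORE 1 -> 0
POP     -> (empty)
PUSH 10 -> 10
DUP     -> 10 10
LOAD 1  -> 10 10 18
PUSH 6  -> 10 10 18 6
MUL     -> 10 10 108
MOD     -> 10 10

18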